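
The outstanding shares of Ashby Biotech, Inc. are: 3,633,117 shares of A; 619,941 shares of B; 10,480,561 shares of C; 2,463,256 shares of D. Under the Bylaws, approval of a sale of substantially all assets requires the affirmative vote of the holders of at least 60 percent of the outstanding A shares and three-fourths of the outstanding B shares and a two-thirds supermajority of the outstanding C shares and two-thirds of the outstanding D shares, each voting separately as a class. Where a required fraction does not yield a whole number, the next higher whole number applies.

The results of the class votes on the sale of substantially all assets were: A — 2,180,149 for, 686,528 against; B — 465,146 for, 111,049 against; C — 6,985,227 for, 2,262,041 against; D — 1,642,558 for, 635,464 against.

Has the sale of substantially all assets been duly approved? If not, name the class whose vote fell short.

Not approved — the C shares did not give the required vote.

A: 3/5 of 3633117 = 2179870.20, rounded up to 2179871; 2,179,871 required, 2,180,149 in favor — approved.
B: 3/4 of 619941 = 464955.75, rounded up to 464956; 464,956 required, 465,146 in favor — approved.
C: 2/3 of 10480561 = 6987040.67, rounded up to 6987041; 6,987,041 required, 6,985,227 in favor — not approved.
D: 2/3 of 2463256 = 1642170.67, rounded up to 1642171; 1,642,171 required, 1,642,558 in favor — approved.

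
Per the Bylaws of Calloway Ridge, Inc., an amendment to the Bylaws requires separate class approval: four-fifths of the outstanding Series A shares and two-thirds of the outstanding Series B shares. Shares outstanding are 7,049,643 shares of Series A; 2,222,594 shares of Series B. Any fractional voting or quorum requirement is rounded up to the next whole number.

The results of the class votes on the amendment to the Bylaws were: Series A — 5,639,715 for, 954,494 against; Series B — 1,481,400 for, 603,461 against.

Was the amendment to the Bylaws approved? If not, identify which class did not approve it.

Series A: 4/5 of 7049643 = 5639714.40, rounded up to 5639715; 5,639,715 required, 5,639,715 in favor — approved.
Series B: 2/3 of 2222594 = 1481729.33, rounded up to 1481730; 1,481,730 required, 1,481,400 in favor — not approved.

Not approved — the Series B shares did not give the required vote.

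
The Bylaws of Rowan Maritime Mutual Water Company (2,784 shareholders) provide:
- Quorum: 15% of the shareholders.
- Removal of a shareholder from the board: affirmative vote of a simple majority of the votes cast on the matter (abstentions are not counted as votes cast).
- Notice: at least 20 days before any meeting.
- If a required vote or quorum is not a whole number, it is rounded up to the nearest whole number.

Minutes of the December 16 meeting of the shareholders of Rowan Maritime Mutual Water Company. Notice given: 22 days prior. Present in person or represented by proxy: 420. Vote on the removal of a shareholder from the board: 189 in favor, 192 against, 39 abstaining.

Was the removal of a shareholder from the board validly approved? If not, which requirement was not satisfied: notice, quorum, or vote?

Notice: 22 days given; 20 required. Satisfied.
Quorum: 15% of 2,784 = 417.60, rounded up to 418; 420 present. Satisfied.
Vote: requires a majority of the votes cast (420 − 39 abstaining = 381); a majority of 381 is 191, so 191 needed; 189 in favor. Not satisfied.

Invalid — vote requirement not satisfied.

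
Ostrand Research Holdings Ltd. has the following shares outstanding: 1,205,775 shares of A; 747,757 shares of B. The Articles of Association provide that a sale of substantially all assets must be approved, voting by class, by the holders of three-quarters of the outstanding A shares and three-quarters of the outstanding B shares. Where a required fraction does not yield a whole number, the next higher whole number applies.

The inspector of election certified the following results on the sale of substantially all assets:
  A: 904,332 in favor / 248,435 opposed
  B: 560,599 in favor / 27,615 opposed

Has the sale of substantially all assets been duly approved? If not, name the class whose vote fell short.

A: 3/4 of 1205775 = 904331.25, rounded up to 904332; 904,332 required, 904,332 in favor — approved.
B: 3/4 of 747757 = 560817.75, rounded up to 560818; 560,818 required, 560,599 in favor — not approved.

Not approved — the B shares did not give the required vote.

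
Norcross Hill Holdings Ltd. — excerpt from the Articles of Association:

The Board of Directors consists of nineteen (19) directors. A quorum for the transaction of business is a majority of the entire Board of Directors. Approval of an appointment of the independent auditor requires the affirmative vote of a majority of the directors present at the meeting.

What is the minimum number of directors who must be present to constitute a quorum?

10

A majority of 19 is 10.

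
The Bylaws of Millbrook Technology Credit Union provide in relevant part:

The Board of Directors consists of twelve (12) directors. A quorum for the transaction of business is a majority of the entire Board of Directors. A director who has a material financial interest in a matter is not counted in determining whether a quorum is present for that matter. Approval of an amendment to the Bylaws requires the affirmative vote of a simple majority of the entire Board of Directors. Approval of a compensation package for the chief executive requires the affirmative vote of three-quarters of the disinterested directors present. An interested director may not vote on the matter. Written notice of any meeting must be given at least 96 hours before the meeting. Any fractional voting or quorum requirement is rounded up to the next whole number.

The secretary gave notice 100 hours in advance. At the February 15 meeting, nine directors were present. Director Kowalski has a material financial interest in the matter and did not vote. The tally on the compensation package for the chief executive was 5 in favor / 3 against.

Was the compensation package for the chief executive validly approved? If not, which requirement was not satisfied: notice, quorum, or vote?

Notice: 100 hours given; 96 required (100 ≥ 96). Satisfied.
Quorum: 9 present, but the 1 interested director does not count, leaving 8. Quorum is 7. Satisfied.
Vote: the compensation package for the chief executive requires three-fourths of the disinterested directors present (9 − 1 = 8). 3/4 of 8 = 6, so 6 affirmative votes are needed; 5 voted in favor. Not satisfied.

Invalid — vote requirement not satisfied.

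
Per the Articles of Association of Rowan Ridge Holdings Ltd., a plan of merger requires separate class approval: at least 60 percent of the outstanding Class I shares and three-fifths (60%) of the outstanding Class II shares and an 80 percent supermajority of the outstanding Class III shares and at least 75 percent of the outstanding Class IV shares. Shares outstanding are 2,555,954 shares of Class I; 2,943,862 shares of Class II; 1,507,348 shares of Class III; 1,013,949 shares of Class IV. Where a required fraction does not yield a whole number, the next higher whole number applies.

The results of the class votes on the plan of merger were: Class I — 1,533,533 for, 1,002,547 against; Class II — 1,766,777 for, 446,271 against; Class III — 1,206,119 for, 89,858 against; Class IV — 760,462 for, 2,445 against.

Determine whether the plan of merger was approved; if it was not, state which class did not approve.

Not approved — the Class I shares did not give the required vote.

Class I: 3/5 of 2555954 = 1533572.40, rounded up to 1533573; 1,533,573 required, 1,533,533 in favor — not approved.
Class II: 3/5 of 2943862 = 1766317.20, rounded up to 1766318; 1,766,318 required, 1,766,777 in favor — approved.
Class III: 4/5 of 1507348 = 1205878.40, rounded up to 1205879; 1,205,879 required, 1,206,119 in favor — approved.
Class IV: 3/4 of 1013949 = 760461.75, rounded up to 760462; 760,462 required, 760,462 in favor — approved.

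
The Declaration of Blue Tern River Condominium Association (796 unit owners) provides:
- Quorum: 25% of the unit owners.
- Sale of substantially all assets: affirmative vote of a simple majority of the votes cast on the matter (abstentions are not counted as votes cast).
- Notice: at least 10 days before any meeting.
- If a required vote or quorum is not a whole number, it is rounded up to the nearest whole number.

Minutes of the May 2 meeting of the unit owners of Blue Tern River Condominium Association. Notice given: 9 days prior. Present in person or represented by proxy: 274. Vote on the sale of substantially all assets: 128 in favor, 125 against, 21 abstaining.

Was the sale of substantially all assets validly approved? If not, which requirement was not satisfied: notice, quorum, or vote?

Invalid — notice requirement not satisfied.

Notice: 9 days given; 10 required. Not satisfied.
Quorum: 25% of 796 = 199; 274 present. Satisfied.
Vote: requires a majority of the votes cast (274 − 21 abstaining = 253); a majority of 253 is 127, so 127 needed; 128 in favor. Satisfied.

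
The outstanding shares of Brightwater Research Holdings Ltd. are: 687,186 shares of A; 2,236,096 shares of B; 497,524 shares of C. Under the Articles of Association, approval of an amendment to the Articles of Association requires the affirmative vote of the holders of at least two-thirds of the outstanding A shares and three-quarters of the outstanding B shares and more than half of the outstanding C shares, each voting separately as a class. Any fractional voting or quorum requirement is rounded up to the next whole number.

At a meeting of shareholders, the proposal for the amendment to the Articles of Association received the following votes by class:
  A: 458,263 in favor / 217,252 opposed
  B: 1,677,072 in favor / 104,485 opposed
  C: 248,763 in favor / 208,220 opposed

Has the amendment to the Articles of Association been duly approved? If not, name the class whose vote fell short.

A: 2/3 of 687186 = 458124; 458,124 required, 458,263 in favor — approved.
B: 3/4 of 2236096 = 1677072; 1,677,072 required, 1,677,072 in favor — approved.
C: a majority of 497524 is 248763; 248,763 required, 248,763 in favor — approved.

Approved — every class gave the required vote.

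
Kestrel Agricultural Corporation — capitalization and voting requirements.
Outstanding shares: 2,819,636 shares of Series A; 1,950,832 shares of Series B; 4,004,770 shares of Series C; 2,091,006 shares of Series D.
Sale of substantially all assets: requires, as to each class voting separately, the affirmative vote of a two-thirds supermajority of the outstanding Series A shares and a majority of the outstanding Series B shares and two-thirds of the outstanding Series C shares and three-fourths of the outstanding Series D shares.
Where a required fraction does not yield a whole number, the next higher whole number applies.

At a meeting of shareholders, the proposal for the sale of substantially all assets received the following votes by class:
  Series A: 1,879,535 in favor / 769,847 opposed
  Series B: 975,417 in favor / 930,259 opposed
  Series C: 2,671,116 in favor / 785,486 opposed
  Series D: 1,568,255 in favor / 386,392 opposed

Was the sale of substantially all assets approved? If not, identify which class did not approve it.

Series A: 2/3 of 2819636 = 1879757.33, rounded up to 1879758; 1,879,758 required, 1,879,535 in favor — not approved.
Series B: a majority of 1950832 is 975417; 975,417 required, 975,417 in favor — approved.
Series C: 2/3 of 4004770 = 2669846.67, rounded up to 2669847; 2,669,847 required, 2,671,116 in favor — approved.
Series D: 3/4 of 2091006 = 1568254.50, rounded up to 1568255; 1,568,255 required, 1,568,255 in favor — approved.

Not approved — the Series A shares did not give the required vote.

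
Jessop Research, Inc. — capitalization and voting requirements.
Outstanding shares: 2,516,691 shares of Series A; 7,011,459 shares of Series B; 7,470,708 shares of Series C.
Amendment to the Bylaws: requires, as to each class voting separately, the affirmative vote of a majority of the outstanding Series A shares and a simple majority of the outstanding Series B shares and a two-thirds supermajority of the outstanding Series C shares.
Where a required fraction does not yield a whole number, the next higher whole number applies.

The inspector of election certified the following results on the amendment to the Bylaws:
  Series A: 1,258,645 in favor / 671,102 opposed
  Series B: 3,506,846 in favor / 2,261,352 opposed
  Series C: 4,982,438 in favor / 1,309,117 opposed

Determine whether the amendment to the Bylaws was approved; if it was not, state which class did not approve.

Series A: a majority of 2516691 is 1258346; 1,258,346 required, 1,258,645 in favor — approved.
Series B: a majority of 7011459 is 3505730; 3,505,730 required, 3,506,846 in favor — approved.
Series C: 2/3 of 7470708 = 4980472; 4,980,472 required, 4,982,438 in favor — approved.

Approved — every class gave the required vote.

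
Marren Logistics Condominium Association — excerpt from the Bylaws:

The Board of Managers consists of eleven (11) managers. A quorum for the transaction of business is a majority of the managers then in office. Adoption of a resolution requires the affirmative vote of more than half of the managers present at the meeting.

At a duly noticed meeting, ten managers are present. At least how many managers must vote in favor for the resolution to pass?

6

The resolution requires a majority of the managers present (10).
A majority of 10 is 6.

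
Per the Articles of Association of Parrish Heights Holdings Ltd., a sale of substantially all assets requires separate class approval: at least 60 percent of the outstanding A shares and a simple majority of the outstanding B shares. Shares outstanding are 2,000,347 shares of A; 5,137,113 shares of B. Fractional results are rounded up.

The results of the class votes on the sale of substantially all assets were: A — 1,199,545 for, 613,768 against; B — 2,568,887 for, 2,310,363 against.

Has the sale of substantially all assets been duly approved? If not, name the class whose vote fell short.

Not approved — the A shares did not give the required vote.

A: 3/5 of 2000347 = 1200208.20, rounded up to 1200209; 1,200,209 required, 1,199,545 in favor — not approved.
B: a majority of 5137113 is 2568557; 2,568,557 required, 2,568,887 in favor — approved.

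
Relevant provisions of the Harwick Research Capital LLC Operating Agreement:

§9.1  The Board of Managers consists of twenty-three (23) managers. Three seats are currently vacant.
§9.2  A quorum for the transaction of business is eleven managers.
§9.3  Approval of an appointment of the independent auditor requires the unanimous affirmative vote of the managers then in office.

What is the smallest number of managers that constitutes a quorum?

The quorum is fixed at 11.

11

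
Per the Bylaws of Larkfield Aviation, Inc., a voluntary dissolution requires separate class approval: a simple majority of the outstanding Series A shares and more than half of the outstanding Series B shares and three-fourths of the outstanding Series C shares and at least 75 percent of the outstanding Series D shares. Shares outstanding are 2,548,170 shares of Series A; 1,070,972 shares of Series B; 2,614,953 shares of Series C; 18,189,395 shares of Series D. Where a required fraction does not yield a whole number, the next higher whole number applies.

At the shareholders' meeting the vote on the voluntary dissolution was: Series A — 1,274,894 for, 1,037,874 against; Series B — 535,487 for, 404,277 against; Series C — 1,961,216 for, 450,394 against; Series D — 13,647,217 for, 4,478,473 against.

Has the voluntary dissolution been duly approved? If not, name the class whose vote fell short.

Approved — every class gave the required vote.

Series A: a majority of 2548170 is 1274086; 1,274,086 required, 1,274,894 in favor — approved.
Series B: a majority of 1070972 is 535487; 535,487 required, 535,487 in favor — approved.
Series C: 3/4 of 2614953 = 1961214.75, rounded up to 1961215; 1,961,215 required, 1,961,216 in favor — approved.
Series D: 3/4 of 18189395 = 13642046.25, rounded up to 13642047; 13,642,047 required, 13,647,217 in favor — approved.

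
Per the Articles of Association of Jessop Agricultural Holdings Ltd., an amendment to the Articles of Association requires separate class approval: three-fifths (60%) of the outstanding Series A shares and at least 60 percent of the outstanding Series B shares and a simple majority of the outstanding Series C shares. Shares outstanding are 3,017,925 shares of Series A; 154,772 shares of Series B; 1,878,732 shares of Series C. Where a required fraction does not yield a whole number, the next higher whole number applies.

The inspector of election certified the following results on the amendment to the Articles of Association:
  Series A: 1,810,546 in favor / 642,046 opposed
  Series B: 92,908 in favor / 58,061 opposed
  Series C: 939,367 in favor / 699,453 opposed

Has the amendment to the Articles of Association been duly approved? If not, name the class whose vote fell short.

Series A: 3/5 of 3017925 = 1810755; 1,810,755 required, 1,810,546 in favor — not approved.
Series B: 3/5 of 154772 = 92863.20, rounded up to 92864; 92,864 required, 92,908 in favor — approved.
Series C: a majority of 1878732 is 939367; 939,367 required, 939,367 in favor — approved.

Not approved — the Series A shares did not give the required vote.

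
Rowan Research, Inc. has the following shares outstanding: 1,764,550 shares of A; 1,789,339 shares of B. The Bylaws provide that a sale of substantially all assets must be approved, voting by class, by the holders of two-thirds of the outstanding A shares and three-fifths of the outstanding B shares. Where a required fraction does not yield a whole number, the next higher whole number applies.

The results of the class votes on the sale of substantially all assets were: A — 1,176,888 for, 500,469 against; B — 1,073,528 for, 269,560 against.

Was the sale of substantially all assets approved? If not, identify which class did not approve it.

A: 2/3 of 1764550 = 1176366.67, rounded up to 1176367; 1,176,367 required, 1,176,888 in favor — approved.
B: 3/5 of 1789339 = 1073603.40, rounded up to 1073604; 1,073,604 required, 1,073,528 in favor — not approved.

Not approved — the B shares did not give the required vote.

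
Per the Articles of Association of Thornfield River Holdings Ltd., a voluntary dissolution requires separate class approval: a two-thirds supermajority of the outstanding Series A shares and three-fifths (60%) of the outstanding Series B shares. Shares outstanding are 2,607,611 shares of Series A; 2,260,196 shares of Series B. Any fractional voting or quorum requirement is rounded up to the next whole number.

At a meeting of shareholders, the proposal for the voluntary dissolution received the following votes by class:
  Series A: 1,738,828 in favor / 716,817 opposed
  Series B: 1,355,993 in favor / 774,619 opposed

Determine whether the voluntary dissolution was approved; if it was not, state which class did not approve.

Series A: 2/3 of 2607611 = 1738407.33, rounded up to 1738408; 1,738,408 required, 1,738,828 in favor — approved.
Series B: 3/5 of 2260196 = 1356117.60, rounded up to 1356118; 1,356,118 required, 1,355,993 in favor — not approved.

Not approved — the Series B shares did not give the required vote.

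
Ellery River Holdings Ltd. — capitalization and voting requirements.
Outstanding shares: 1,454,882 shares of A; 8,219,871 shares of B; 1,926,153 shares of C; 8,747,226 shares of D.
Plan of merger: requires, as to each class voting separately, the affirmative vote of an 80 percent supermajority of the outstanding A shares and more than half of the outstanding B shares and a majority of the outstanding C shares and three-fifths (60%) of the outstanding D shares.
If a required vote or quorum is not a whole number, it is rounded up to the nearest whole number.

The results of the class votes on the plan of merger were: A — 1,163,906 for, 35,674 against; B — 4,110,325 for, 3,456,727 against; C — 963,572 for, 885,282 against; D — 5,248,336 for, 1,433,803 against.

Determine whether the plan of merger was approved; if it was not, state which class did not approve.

Approved — every class gave the required vote.

A: 4/5 of 1454882 = 1163905.60, rounded up to 1163906; 1,163,906 required, 1,163,906 in favor — approved.
B: a majority of 8219871 is 4109936; 4,109,936 required, 4,110,325 in favor — approved.
C: a majority of 1926153 is 963077; 963,077 required, 963,572 in favor — approved.
D: 3/5 of 8747226 = 5248335.60, rounded up to 5248336; 5,248,336 required, 5,248,336 in favor — approved.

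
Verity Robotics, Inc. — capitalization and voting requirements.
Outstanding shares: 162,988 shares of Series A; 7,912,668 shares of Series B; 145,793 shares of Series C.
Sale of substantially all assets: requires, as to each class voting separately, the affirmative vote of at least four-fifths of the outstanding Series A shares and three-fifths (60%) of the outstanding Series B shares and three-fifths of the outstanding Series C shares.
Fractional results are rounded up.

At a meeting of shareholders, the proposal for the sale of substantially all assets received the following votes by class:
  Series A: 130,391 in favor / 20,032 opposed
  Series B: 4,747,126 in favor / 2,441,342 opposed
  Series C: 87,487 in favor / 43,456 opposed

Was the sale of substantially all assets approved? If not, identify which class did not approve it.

Not approved — the Series B shares did not give the required vote.

Series A: 4/5 of 162988 = 130390.40, rounded up to 130391; 130,391 required, 130,391 in favor — approved.
Series B: 3/5 of 7912668 = 4747600.80, rounded up to 4747601; 4,747,601 required, 4,747,126 in favor — not approved.
Series C: 3/5 of 145793 = 87475.80, rounded up to 87476; 87,476 required, 87,487 in favor — approved.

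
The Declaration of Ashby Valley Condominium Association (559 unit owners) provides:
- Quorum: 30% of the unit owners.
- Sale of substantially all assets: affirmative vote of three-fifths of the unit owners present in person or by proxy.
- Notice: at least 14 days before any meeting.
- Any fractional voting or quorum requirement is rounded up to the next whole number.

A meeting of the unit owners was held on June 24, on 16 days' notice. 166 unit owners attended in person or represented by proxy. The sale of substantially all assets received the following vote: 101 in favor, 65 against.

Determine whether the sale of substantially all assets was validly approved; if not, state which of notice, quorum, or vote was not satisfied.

Invalid — quorum requirement not satisfied.

Notice: 16 days given; 14 required. Satisfied.
Quorum: 30% of 559 = 167.70, rounded up to 168; 166 present. Not satisfied.
Vote: requires three-fifths of those present (166); 3/5 of 166 = 99.60, rounded up to 100, so 100 needed; 101 in favor. Satisfied.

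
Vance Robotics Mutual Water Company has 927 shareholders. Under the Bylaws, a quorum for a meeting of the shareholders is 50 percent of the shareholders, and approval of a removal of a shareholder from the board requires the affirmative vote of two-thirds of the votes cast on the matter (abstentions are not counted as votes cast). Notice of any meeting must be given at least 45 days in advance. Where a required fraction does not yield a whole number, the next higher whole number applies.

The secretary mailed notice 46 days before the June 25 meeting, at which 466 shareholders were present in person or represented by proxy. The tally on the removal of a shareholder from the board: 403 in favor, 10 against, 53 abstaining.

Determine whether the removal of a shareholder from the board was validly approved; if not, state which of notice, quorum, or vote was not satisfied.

Notice: 46 days given; 45 required. Satisfied.
Quorum: 50% of 927 = 463.50, rounded up to 464; 466 present. Satisfied.
Vote: requires two-thirds of the votes cast (466 − 53 abstaining = 413); 2/3 of 413 = 275.33, rounded up to 276, so 276 needed; 403 in favor. Satisfied.

Valid — all requirements satisfied.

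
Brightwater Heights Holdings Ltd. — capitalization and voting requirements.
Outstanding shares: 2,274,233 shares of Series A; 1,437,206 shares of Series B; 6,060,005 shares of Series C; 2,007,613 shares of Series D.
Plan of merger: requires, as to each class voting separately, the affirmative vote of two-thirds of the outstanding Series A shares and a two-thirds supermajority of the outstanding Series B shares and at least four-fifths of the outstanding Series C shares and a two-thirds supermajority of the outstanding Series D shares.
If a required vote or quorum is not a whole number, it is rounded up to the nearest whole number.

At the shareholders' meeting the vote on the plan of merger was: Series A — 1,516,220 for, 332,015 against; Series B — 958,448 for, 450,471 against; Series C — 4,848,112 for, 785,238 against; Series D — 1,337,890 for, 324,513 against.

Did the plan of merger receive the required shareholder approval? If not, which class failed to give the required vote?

Series A: 2/3 of 2274233 = 1516155.33, rounded up to 1516156; 1,516,156 required, 1,516,220 in favor — approved.
Series B: 2/3 of 1437206 = 958137.33, rounded up to 958138; 958,138 required, 958,448 in favor — approved.
Series C: 4/5 of 6060005 = 4848004; 4,848,004 required, 4,848,112 in favor — approved.
Series D: 2/3 of 2007613 = 1338408.67, rounded up to 1338409; 1,338,409 required, 1,337,890 in favor — not approved.

Not approved — the Series D shares did not give the required vote.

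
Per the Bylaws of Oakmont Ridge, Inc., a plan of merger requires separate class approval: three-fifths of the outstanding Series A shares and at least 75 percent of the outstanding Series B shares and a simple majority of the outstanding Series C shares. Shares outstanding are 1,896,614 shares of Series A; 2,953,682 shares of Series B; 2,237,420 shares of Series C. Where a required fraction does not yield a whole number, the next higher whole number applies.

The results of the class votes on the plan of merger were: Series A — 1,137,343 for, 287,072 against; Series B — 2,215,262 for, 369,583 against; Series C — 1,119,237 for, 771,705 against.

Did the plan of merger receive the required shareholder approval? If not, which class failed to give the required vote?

Not approved — the Series A shares did not give the required vote.

Series A: 3/5 of 1896614 = 1137968.40, rounded up to 1137969; 1,137,969 required, 1,137,343 in favor — not approved.
Series B: 3/4 of 2953682 = 2215261.50, rounded up to 2215262; 2,215,262 required, 2,215,262 in favor — approved.
Series C: a majority of 2237420 is 1118711; 1,118,711 required, 1,119,237 in favor — approved.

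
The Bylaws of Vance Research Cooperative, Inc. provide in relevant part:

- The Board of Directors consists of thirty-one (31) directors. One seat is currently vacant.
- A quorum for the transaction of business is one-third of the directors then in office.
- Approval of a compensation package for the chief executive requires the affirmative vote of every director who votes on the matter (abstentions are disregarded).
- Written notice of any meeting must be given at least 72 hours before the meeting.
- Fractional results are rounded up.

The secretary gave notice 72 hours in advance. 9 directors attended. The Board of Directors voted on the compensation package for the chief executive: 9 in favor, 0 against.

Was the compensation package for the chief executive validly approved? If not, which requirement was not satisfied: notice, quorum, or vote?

Notice: 72 hours given; 72 required (72 ≥ 72). Satisfied.
Quorum: 9 present; quorum is 10. Not satisfied.
Vote: the compensation package for the chief executive requires the unanimous vote of the votes cast (9). Unanimous means all 9, so 9 affirmative votes are needed; 9 voted in favor. Satisfied. (Moot — without a quorum no business can be validly transacted.)

Invalid — quorum requirement not satisfied.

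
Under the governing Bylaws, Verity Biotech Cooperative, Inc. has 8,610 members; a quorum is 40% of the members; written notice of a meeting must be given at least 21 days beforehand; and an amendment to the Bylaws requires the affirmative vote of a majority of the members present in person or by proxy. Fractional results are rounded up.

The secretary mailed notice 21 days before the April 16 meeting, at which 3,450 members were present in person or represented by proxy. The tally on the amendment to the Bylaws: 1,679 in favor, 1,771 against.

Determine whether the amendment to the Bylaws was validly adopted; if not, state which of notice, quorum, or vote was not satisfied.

Invalid — vote requirement not satisfied.

Notice: 21 days given; 21 required. Satisfied.
Quorum: 40% of 8,610 = 3,444; 3,450 present. Satisfied.
Vote: requires a majority of those present (3,450); a majority of 3450 is 1726, so 1,726 needed; 1,679 in favor. Not satisfied.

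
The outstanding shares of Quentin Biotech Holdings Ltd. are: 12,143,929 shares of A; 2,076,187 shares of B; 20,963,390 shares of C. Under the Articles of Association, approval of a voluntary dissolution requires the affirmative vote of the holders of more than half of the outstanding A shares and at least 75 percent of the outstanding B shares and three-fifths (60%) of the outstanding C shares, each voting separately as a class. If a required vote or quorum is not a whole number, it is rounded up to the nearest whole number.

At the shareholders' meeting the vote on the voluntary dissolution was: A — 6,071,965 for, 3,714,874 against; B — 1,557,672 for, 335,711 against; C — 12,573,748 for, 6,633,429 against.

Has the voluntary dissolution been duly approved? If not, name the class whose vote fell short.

A: a majority of 12143929 is 6071965; 6,071,965 required, 6,071,965 in favor — approved.
B: 3/4 of 2076187 = 1557140.25, rounded up to 1557141; 1,557,141 required, 1,557,672 in favor — approved.
C: 3/5 of 20963390 = 12578034; 12,578,034 required, 12,573,748 in favor — not approved.

Not approved — the C shares did not give the required vote.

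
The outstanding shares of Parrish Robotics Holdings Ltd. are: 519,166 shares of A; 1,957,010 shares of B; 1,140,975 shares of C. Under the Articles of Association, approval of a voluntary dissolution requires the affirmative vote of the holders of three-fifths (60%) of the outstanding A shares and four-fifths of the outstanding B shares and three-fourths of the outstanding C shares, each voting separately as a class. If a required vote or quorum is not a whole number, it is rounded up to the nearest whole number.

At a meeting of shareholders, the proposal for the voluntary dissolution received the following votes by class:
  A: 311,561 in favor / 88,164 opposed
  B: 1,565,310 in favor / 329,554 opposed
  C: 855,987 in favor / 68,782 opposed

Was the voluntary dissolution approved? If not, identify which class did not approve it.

Not approved — the B shares did not give the required vote.

A: 3/5 of 519166 = 311499.60, rounded up to 311500; 311,500 required, 311,561 in favor — approved.
B: 4/5 of 1957010 = 1565608; 1,565,608 required, 1,565,310 in favor — not approved.
C: 3/4 of 1140975 = 855731.25, rounded up to 855732; 855,732 required, 855,987 in favor — approved.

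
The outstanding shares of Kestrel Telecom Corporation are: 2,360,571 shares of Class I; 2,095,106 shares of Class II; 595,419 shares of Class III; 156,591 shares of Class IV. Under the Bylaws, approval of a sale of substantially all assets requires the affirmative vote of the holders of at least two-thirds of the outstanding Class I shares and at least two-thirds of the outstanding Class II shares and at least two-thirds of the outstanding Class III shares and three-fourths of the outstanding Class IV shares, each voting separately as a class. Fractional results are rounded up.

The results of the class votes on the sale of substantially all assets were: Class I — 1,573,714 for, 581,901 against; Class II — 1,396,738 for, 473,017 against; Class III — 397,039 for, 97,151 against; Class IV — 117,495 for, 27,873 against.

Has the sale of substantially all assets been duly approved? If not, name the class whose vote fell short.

Approved — every class gave the required vote.

Class I: 2/3 of 2360571 = 1573714; 1,573,714 required, 1,573,714 in favor — approved.
Class II: 2/3 of 2095106 = 1396737.33, rounded up to 1396738; 1,396,738 required, 1,396,738 in favor — approved.
Class III: 2/3 of 595419 = 396946; 396,946 required, 397,039 in favor — approved.
Class IV: 3/4 of 156591 = 117443.25, rounded up to 117444; 117,444 required, 117,495 in favor — approved.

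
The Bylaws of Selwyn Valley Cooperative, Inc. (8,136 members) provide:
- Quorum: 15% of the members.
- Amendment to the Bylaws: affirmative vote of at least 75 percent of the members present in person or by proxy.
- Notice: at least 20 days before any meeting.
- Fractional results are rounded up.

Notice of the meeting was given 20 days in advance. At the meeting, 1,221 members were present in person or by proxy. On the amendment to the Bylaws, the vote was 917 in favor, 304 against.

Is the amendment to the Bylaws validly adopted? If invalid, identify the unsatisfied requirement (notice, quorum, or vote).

Notice: 20 days given; 20 required. Satisfied.
Quorum: 15% of 8,136 = 1,220.40, rounded up to 1,221; 1,221 present. Satisfied.
Vote: requires three-fourths of those present (1,221); 3/4 of 1221 = 915.75, rounded up to 916, so 916 needed; 917 in favor. Satisfied.

Valid — all requirements satisfied.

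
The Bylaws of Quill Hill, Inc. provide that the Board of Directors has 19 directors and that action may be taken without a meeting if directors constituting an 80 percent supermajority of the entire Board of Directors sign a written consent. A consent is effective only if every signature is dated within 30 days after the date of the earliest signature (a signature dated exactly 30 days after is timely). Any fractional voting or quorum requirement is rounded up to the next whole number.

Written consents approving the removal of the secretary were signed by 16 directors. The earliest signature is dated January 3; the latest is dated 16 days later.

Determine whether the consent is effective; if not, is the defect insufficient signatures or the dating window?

Signatures required: an 80 percent supermajority of 19 — 4/5 of 19 = 15.20, rounded up to 16, so 16 needed; 16 signed. Sufficient.
Dating window: the latest signature is 16 days after the earliest; the limit is 30 days. Within the window.

Effective — both the signature and dating-window requirements are satisfied.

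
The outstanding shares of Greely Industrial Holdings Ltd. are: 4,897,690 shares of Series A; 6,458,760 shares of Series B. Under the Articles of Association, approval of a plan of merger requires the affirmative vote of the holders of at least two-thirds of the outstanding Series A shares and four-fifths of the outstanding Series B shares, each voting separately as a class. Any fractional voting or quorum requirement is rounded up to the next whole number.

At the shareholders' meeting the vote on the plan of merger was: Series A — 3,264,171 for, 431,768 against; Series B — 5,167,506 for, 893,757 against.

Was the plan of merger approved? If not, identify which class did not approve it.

Not approved — the Series A shares did not give the required vote.

Series A: 2/3 of 4897690 = 3265126.67, rounded up to 3265127; 3,265,127 required, 3,264,171 in favor — not approved.
Series B: 4/5 of 6458760 = 5167008; 5,167,008 required, 5,167,506 in favor — approved.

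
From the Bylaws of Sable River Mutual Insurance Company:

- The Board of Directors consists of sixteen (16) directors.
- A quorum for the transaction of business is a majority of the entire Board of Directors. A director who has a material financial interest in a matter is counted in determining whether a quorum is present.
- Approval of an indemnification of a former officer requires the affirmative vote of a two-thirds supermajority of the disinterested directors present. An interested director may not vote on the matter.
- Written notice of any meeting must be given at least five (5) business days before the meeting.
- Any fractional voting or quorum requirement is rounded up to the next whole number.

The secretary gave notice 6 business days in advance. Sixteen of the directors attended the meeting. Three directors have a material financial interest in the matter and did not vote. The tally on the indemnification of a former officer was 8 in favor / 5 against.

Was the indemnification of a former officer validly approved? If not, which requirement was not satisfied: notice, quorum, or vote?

Notice: 6 business days given; 5 required (6 ≥ 5). Satisfied.
Quorum: 16 present (interested directors count toward quorum); quorum is 9. Satisfied.
Vote: the indemnification of a former officer requires two-thirds of the disinterested directors present (16 − 3 = 13). 2/3 of 13 = 8.67, rounded up to 9, so 9 affirmative votes are needed; 8 voted in favor. Not satisfied.

Invalid — vote requirement not satisfied.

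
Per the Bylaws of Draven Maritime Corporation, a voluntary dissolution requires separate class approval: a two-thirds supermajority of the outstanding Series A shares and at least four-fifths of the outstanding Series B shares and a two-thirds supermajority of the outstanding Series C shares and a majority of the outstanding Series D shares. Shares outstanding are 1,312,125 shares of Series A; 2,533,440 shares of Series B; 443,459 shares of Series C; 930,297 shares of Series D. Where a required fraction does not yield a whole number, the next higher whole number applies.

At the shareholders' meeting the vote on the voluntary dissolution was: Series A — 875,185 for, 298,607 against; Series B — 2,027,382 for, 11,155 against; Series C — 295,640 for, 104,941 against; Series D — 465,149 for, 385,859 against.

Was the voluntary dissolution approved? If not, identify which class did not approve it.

Series A: 2/3 of 1312125 = 874750; 874,750 required, 875,185 in favor — approved.
Series B: 4/5 of 2533440 = 2026752; 2,026,752 required, 2,027,382 in favor — approved.
Series C: 2/3 of 443459 = 295639.33, rounded up to 295640; 295,640 required, 295,640 in favor — approved.
Series D: a majority of 930297 is 465149; 465,149 required, 465,149 in favor — approved.

Approved — every class gave the required vote.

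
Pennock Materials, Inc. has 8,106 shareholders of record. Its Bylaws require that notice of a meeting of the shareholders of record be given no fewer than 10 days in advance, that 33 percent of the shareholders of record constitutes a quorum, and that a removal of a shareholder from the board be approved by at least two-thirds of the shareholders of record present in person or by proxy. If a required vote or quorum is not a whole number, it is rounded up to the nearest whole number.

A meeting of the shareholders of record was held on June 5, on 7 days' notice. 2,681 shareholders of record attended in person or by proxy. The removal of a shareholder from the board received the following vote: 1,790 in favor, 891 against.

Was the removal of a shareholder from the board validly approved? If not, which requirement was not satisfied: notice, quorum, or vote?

Notice: 7 days given; 10 required. Not satisfied.
Quorum: 33% of 8,106 = 2,674.98, rounded up to 2,675; 2,681 present. Satisfied.
Vote: requires two-thirds of those present (2,681); 2/3 of 2681 = 1787.33, rounded up to 1788, so 1,788 needed; 1,790 in favor. Satisfied.

Invalid — notice requirement not satisfied.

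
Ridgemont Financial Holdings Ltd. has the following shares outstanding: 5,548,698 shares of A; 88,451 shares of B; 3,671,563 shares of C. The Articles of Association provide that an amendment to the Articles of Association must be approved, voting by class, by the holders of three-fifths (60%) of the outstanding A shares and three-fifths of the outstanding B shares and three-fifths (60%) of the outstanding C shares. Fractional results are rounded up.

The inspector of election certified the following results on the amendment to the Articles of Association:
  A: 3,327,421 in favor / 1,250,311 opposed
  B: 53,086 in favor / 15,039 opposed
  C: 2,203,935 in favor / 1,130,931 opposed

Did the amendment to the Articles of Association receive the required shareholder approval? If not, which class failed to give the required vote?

A: 3/5 of 5548698 = 3329218.80, rounded up to 3329219; 3,329,219 required, 3,327,421 in favor — not approved.
B: 3/5 of 88451 = 53070.60, rounded up to 53071; 53,071 required, 53,086 in favor — approved.
C: 3/5 of 3671563 = 2202937.80, rounded up to 2202938; 2,202,938 required, 2,203,935 in favor — approved.

Not approved — the A shares did not give the required vote.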